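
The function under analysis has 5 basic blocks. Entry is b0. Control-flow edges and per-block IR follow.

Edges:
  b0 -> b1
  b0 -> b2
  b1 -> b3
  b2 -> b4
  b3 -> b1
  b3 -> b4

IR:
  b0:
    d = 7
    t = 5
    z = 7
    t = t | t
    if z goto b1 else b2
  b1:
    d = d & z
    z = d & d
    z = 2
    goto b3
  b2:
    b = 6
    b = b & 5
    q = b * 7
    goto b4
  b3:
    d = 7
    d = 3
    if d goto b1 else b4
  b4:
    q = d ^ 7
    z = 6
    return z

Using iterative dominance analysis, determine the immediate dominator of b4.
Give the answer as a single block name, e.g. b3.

Answer: b0

Analysis:
idom tree: b1←b0 b2←b0 b3←b1 b4←b0
Join-block Dom:
  b1: preds {b0,b3}: {b0} ∩ {b0,b1,b3} = {b0}; idom=b0
  b4: preds {b2,b3}: {b0,b2} ∩ {b0,b1,b3} = {b0}; idom=b0

idom(b4) = b0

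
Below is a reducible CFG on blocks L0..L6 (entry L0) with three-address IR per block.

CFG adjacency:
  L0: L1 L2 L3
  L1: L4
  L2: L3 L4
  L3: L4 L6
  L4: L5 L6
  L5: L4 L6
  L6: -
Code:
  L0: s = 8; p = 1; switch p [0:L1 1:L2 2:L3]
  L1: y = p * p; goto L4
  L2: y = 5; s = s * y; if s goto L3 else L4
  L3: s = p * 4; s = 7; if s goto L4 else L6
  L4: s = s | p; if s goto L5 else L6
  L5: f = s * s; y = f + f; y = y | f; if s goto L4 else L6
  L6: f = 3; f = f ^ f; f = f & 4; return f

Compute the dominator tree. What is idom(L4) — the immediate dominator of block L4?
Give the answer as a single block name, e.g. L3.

Answer: L0

Derivation:
idom tree: L1←L0 L2←L0 L3←L0 L4←L0 L5←L4 L6←L0
Dom∩ at merges:
  L3: preds {L0,L2}: {L0} ∩ {L0,L2} = {L0}; idom=L0
  L4: preds {L1,L2,L3,L5}: {L0,L1} ∩ {L0,L2} ∩ {L0,L3} ∩ {L0,L4,L5} = {L0}; idom=L0
  L6: preds {L3,L4,L5}: {L0,L3} ∩ {L0,L4} ∩ {L0,L4,L5} = {L0}; idom=L0

idom(L4) = L0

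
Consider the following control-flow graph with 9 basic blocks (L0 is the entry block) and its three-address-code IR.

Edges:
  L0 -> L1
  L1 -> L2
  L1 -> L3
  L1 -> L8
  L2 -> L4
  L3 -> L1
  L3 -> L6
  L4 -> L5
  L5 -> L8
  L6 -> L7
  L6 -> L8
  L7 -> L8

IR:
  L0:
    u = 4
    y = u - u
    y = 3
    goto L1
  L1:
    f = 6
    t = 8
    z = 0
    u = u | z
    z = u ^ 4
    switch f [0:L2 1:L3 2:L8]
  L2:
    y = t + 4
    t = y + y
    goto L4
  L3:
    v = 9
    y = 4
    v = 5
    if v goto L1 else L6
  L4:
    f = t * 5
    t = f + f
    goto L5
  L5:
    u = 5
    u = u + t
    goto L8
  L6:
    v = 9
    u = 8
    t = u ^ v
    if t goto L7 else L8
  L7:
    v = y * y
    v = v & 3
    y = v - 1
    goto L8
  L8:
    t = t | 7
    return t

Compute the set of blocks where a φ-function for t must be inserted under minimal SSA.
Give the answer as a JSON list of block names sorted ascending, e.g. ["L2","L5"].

idom tree: L1←L0 L2←L1 L3←L1 L4←L2 L5←L4 L6←L3 L7←L6 L8←L1
Dom at joins:
  L1: preds {L0,L3}: {L0} ∩ {L0,L1,L3} = {L0}; idom=L0
  L8: preds {L1,L5,L6,L7}: {L0,L1} ∩ {L0,L1,L2,L4,L5} ∩ {L0,L1,L3,L6} ∩ {L0,L1,L3,L6,L7} = {L0,L1}; idom=L1

DF derivation:
  join L1 pred L0: · stop@L0
  join L1 pred L3: L3→L1 stop@L0
  join L8 pred L1: · stop@L1
  join L8 pred L5: L5→L4→L2 stop@L1
  join L8 pred L6: L6→L3 stop@L1
  join L8 pred L7: L7→L6→L3 stop@L1
  DF(L0)=∅
  DF(L1)={L1}
  DF(L2)={L8}
  DF(L3)={L1,L8}
  DF(L4)={L8}
  DF(L5)={L8}
  DF(L6)={L8}
  DF(L7)={L8}
  DF(L8)=∅

φ for t: defs {L1,L2,L4,L6,L8}
  DF⁺ = {L1,L8}

Answer: ["L1", "L8"]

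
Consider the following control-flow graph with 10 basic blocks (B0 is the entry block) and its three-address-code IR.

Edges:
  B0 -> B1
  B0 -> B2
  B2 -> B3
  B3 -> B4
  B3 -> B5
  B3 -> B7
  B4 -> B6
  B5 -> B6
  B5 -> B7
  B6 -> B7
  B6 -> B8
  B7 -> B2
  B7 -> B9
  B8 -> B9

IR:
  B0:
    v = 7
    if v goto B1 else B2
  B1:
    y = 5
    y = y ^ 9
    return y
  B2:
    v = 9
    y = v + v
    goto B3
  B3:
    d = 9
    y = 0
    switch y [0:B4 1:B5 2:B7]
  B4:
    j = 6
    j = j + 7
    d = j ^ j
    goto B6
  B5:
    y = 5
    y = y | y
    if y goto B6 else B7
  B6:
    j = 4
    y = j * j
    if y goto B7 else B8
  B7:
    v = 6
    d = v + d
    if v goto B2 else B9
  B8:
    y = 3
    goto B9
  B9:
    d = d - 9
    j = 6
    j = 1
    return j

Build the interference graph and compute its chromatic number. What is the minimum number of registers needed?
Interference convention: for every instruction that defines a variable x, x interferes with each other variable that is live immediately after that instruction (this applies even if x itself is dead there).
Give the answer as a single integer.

Answer: 2

Working:
def/use:
  B0: def={v} ue=∅
  B1: def={y} ue=∅
  B2: def={v,y} ue=∅
  B3: def={d,y} ue=∅
  B4: def={d,j} ue=∅
  B5: def={y} ue=∅
  B6: def={j,y} ue=∅
  B7: def={d,v} ue={d}
  B8: def={y} ue=∅
  B9: def={d,j} ue={d}

Liveness:
  B0 li=∅ lo=∅
  B1 li=∅ lo=∅
  B2 li=∅ lo=∅
  B3 li=∅ lo={d}
  B4 li=∅ lo={d}
  B5 li={d} lo={d}
  B6 li={d} lo={d}
  B7 li={d} lo={d}
  B8 li={d} lo={d}
  B9 li={d} lo=∅

Interfere edges:
  d: {j,v,y}
  j: {d}
  v: {d}
  y: {d}

Colouring:
  lower bound: {d,j} mutually conflict ⇒ χ ≥ 2
  2-colouring: r0={d}  r1={j,v,y}
  χ = 2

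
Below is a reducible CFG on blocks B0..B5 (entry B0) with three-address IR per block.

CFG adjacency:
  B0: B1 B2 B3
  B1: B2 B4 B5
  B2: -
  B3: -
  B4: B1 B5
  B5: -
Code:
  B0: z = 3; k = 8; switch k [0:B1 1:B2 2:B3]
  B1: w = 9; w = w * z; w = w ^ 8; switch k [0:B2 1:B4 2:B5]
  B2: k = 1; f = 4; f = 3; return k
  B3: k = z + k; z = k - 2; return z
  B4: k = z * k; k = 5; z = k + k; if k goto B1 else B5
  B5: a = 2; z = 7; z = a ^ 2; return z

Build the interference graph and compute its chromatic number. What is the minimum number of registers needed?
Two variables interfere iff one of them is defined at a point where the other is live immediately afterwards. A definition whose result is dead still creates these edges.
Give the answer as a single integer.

Block summaries:
  B0: def={k,z} ue=∅
  B1: def={w} ue={k,z}
  B2: def={f,k} ue=∅
  B3: def={k,z} ue={k,z}
  B4: def={k,z} ue={k,z}
  B5: def={a,z} ue=∅

Backward fixpoint:
  B0: in=∅ out={k,z}
  B1: in={k,z} out={k,z}
  B2: in=∅ out=∅
  B3: in={k,z} out=∅
  B4: in={k,z} out={k,z}
  B5: in=∅ out=∅

Interfere edges:
  a↔{z}
  f↔{k}
  k↔{f,w,z}
  w↔{k,z}
  z↔{a,k,w}

Registers:
  {k,w,z} pairwise interfere (3-clique) ⇒ χ ≥ 3
  assign a→r0 f→r1 k→r0 w→r2 z→r1 — no edge inside a register ⇒ χ ≤ 3
  χ = 3

Answer: 3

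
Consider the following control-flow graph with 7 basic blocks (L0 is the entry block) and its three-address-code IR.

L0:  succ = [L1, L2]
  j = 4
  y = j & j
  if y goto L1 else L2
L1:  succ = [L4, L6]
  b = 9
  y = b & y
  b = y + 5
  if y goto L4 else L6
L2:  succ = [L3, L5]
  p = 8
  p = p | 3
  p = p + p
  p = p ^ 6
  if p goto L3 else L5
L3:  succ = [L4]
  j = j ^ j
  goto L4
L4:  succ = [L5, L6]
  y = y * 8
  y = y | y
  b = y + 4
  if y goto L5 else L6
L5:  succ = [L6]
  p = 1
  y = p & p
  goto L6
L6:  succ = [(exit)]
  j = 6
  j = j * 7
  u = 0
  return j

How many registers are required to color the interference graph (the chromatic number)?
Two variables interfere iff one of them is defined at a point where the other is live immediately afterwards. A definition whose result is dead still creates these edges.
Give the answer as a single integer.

Block summaries:
  L0 def {j,y} use ∅
  L1 def {b,y} use {y}
  L2 def {p} use ∅
  L3 def {j} use {j}
  L4 def {b,y} use {y}
  L5 def {p,y} use ∅
  L6 def {j,u} use ∅

Backward fixpoint:
  L0: in=∅ out={j,y}
  L1: in={y} out={y}
  L2: in={j,y} out={j,y}
  L3: in={j,y} out={y}
  L4: in={y} out=∅
  L5: in=∅ out=∅
  L6: in=∅ out=∅

Interference:
  b — {y}
  j — {p,u,y}
  p — {j,y}
  u — {j}
  y — {b,j,p}

Chromatic number:
  {j,p,y} pairwise interfere (3-clique) ⇒ χ ≥ 3
  assign b→r0 j→r0 p→r2 u→r1 y→r1 — no edge inside a register ⇒ χ ≤ 3
  χ = 3

Answer: 3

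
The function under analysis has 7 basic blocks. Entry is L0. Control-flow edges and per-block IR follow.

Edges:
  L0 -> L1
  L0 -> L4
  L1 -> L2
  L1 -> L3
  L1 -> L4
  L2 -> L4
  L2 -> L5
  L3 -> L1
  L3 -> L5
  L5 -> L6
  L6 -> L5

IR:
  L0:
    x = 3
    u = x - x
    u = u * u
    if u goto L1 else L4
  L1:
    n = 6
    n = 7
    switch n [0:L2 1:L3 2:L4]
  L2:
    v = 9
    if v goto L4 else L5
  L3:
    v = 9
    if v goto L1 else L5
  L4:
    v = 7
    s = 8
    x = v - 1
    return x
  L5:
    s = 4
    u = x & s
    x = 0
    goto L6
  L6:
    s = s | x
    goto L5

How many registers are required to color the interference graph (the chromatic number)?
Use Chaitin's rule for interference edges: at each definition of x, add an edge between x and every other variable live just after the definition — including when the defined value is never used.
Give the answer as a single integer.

Answer: 3

Working:
def/use:
  L0 def {u,x} use ∅
  L1 def {n} use ∅
  L2 def {v} use ∅
  L3 def {v} use ∅
  L4 def {s,v,x} use ∅
  L5 def {s,u,x} use {x}
  L6 def {s} use {s,x}

Liveness:
  L0: in=∅ out={x}
  L1: in={x} out={x}
  L2: in={x} out={x}
  L3: in={x} out={x}
  L4: in=∅ out=∅
  L5: in={x} out={s,x}
  L6: in={s,x} out={x}

Conflict graph:
  n↔{x}
  s↔{u,v,x}
  u↔{s,x}
  v↔{s,x}
  x↔{n,s,u,v}

Chromatic number:
  clique {s,u,x} ⇒ need ≥ 3
  assign n→r1 s→r1 u→r2 v→r2 x→r0 — no edge inside a register ⇒ χ ≤ 3
  χ = 3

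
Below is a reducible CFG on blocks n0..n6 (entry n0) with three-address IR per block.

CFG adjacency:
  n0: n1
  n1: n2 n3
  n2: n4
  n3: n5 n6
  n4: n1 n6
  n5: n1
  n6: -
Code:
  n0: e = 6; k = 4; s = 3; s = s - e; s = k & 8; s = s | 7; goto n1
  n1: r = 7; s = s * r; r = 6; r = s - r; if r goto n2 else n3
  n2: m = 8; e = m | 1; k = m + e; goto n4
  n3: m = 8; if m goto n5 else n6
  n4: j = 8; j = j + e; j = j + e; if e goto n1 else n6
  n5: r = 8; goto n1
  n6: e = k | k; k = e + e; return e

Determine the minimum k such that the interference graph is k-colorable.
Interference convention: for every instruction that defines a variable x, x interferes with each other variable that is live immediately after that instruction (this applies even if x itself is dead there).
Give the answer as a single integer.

Answer: 4

Derivation:
Block summaries:
  n0 def {e,k,s} use ∅
  n1 def {r,s} use {s}
  n2 def {e,k,m} use ∅
  n3 def {m} use ∅
  n4 def {j} use {e}
  n5 def {r} use ∅
  n6 def {e,k} use {k}

Backward fixpoint:
  live n0: ∅→{k,s}
  live n1: {k,s}→{k,s}
  live n2: {s}→{e,k,s}
  live n3: {k,s}→{k,s}
  live n4: {e,k,s}→{k,s}
  live n5: {k,s}→{k,s}
  live n6: {k}→∅

Interference:
  e↔{j,k,m,s}
  j↔{e,k,s}
  k↔{e,j,m,r,s}
  m↔{e,k,s}
  r↔{k,s}
  s↔{e,j,k,m,r}

Registers:
  {e,j,k,s} pairwise interfere (4-clique) ⇒ χ ≥ 4
  4-colouring: c0={k}  c1={s}  c2={e,r}  c3={j,m}
  χ = 4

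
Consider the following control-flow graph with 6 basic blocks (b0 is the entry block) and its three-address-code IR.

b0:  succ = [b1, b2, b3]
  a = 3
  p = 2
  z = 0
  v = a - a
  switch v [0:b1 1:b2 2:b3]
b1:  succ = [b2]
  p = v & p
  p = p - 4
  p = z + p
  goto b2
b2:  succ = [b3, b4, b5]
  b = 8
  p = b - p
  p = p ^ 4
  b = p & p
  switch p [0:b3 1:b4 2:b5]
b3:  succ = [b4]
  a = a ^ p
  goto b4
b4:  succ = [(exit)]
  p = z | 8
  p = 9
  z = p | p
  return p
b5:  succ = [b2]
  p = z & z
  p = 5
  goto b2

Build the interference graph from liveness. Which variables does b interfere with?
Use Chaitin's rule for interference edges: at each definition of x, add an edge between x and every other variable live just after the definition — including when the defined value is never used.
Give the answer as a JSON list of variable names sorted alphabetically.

Answer: ["a", "p", "z"]

Analysis:
Block summaries:
  b0 def {a,p,v,z} use ∅
  b1 def {p} use {p,v,z}
  b2 def {b,p} use {p}
  b3 def {a} use {a,p}
  b4 def {p,z} use {z}
  b5 def {p} use {z}

Backward fixpoint:
  b0: in=∅ out={a,p,v,z}
  b1: in={a,p,v,z} out={a,p,z}
  b2: in={a,p,z} out={a,p,z}
  b3: in={a,p,z} out={z}
  b4: in={z} out=∅
  b5: in={a,z} out={a,p,z}

Conflict graph:
  a: {b,p,v,z}
  b: {a,p,z}
  p: {a,b,v,z}
  v: {a,p,z}
  z: {a,b,p,v}

N(b) = ["a", "p", "z"]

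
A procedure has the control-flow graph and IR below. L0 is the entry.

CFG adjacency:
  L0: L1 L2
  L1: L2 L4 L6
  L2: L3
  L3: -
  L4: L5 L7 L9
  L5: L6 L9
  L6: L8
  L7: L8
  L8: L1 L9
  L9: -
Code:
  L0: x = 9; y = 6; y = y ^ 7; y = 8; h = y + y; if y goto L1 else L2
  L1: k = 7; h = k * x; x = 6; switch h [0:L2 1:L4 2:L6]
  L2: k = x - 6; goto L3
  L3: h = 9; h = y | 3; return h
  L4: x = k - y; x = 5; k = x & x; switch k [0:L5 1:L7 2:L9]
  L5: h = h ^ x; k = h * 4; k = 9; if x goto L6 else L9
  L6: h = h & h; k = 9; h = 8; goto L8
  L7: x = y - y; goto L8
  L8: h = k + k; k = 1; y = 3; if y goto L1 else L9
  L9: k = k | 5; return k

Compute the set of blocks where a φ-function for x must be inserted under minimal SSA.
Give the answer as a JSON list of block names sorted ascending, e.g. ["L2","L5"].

Answer: ["L1", "L2", "L6", "L8", "L9"]

Working:
idom tree: L1←L0 L2←L0 L3←L2 L4←L1 L5←L4 L6←L1 L7←L4 L8←L1 L9←L1
Dom at joins:
  L1: preds {L0,L8}: {L0} ∩ {L0,L1,L8} = {L0}; idom=L0
  L2: preds {L0,L1}: {L0} ∩ {L0,L1} = {L0}; idom=L0
  L6: preds {L1,L5}: {L0,L1} ∩ {L0,L1,L4,L5} = {L0,L1}; idom=L1
  L8: preds {L6,L7}: {L0,L1,L6} ∩ {L0,L1,L4,L7} = {L0,L1}; idom=L1
  L9: preds {L4,L5,L8}: {L0,L1,L4} ∩ {L0,L1,L4,L5} ∩ {L0,L1,L8} = {L0,L1}; idom=L1

DF derivation:
  join L1 pred L0: · stop@L0
  join L1 pred L8: L8→L1 stop@L0
  join L2 pred L0: · stop@L0
  join L2 pred L1: L1 stop@L0
  join L6 pred L1: · stop@L1
  join L6 pred L5: L5→L4 stop@L1
  join L8 pred L6: L6 stop@L1
  join L8 pred L7: L7→L4 stop@L1
  join L9 pred L4: L4 stop@L1
  join L9 pred L5: L5→L4 stop@L1
  join L9 pred L8: L8 stop@L1
  L0 → ∅
  L1 → {L1,L2}
  L2 → ∅
  L3 → ∅
  L4 → {L6,L8,L9}
  L5 → {L6,L9}
  L6 → {L8}
  L7 → {L8}
  L8 → {L1,L9}
  L9 → ∅

φ for x: defs {L0,L1,L4,L7}
  DF⁺ = {L1,L2,L6,L8,L9}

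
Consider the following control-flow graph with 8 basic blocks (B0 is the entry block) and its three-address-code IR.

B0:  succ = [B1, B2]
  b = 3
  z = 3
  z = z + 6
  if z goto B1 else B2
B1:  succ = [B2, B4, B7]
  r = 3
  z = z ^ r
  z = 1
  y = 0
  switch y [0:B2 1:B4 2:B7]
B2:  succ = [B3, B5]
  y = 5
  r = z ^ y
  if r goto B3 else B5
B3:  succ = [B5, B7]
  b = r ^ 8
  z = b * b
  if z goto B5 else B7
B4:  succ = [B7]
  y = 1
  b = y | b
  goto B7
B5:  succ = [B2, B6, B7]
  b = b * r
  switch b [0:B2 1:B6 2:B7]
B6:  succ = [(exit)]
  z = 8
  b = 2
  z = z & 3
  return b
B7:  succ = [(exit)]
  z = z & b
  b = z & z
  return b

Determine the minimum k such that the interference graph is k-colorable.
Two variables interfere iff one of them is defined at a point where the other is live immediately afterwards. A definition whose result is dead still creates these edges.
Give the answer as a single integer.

Block summaries:
  B0: {b,z} / ∅
  B1: {r,y,z} / {z}
  B2: {r,y} / {z}
  B3: {b,z} / {r}
  B4: {b,y} / {b}
  B5: {b} / {b,r}
  B6: {b,z} / ∅
  B7: {b,z} / {b,z}

Backward fixpoint:
  B0 li=∅ lo={b,z}
  B1 li={b,z} lo={b,z}
  B2 li={b,z} lo={b,r,z}
  B3 li={r} lo={b,r,z}
  B4 li={b,z} lo={b,z}
  B5 li={b,r,z} lo={b,z}
  B6 li=∅ lo=∅
  B7 li={b,z} lo=∅

Interference:
  b — {r,y,z}
  r — {b,z}
  y — {b,z}
  z — {b,r,y}

Registers:
  clique {b,r,z} ⇒ need ≥ 3
  assign b→r0 r→r2 y→r2 z→r1 — no edge inside a register ⇒ χ ≤ 3
  χ = 3

Answer: 3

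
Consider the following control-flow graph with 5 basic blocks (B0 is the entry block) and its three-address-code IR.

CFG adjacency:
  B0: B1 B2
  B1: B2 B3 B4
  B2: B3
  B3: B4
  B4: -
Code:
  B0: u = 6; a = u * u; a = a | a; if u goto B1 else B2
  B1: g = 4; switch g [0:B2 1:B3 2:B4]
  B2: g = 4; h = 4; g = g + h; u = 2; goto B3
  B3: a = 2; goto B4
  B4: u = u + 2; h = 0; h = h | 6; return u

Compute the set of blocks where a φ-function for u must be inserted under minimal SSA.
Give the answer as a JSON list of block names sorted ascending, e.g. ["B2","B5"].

idom tree: B1←B0 B2←B0 B3←B0 B4←B0
Dom∩ at merges:
  B2: preds {B0,B1}: {B0} ∩ {B0,B1} = {B0}; idom=B0
  B3: preds {B1,B2}: {B0,B1} ∩ {B0,B2} = {B0}; idom=B0
  B4: preds {B1,B3}: {B0,B1} ∩ {B0,B3} = {B0}; idom=B0

Frontier:
  B2←B0: walk · to B0
  B2←B1: walk B1 to B0
  B3←B1: walk B1 to B0
  B3←B2: walk B2 to B0
  B4←B1: walk B1 to B0
  B4←B3: walk B3 to B0
  DF(B0)=∅
  DF(B1)={B2,B3,B4}
  DF(B2)={B3}
  DF(B3)={B4}
  DF(B4)=∅

φ for u: defs {B0,B2,B4}
  DF⁺ = {B3,B4}

Answer: ["B3", "B4"]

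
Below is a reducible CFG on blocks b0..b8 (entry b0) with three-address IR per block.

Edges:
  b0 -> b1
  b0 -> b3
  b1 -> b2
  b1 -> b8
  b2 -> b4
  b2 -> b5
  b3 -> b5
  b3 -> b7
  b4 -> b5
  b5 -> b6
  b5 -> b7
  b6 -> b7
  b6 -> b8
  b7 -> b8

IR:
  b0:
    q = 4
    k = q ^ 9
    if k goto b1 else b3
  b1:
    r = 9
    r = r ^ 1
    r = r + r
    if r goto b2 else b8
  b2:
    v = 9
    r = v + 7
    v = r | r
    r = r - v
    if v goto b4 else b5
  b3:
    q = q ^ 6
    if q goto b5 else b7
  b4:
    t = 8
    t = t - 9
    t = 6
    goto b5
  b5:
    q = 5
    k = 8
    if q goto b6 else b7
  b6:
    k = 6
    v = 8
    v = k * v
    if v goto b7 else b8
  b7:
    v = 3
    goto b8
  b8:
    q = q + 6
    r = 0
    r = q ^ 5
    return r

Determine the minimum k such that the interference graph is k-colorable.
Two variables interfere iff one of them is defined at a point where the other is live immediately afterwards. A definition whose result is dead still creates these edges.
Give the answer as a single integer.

Block summaries:
  b0: {k,q} / ∅
  b1: {r} / ∅
  b2: {r,v} / ∅
  b3: {q} / {q}
  b4: {t} / ∅
  b5: {k,q} / ∅
  b6: {k,v} / ∅
  b7: {v} / ∅
  b8: {q,r} / {q}

Backward fixpoint:
  live b0: ∅→{q}
  live b1: {q}→{q}
  live b2: ∅→∅
  live b3: {q}→{q}
  live b4: ∅→∅
  live b5: ∅→{q}
  live b6: {q}→{q}
  live b7: {q}→{q}
  live b8: {q}→∅

Interfere edges:
  k: {q,v}
  q: {k,r,v}
  r: {q,v}
  t: ∅
  v: {k,q,r}

Colouring:
  lower bound: {k,q,v} mutually conflict ⇒ χ ≥ 3
  assign k→R2 q→R0 r→R2 t→R0 v→R1 — no edge inside a register ⇒ χ ≤ 3
  χ = 3

Answer: 3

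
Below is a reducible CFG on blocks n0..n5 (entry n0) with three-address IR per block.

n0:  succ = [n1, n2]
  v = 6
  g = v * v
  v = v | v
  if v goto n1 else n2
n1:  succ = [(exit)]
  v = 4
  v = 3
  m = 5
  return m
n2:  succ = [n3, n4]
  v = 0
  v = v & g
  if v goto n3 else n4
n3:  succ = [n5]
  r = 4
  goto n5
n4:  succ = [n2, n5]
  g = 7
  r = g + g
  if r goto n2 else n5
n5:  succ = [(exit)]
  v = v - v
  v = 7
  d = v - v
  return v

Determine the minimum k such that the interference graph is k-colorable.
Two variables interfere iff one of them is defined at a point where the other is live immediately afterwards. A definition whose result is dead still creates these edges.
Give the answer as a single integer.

def/use:
  n0 def {g,v} use ∅
  n1 def {m,v} use ∅
  n2 def {v} use {g}
  n3 def {r} use ∅
  n4 def {g,r} use ∅
  n5 def {d,v} use {v}

Live sets:
  n0 li=∅ lo={g}
  n1 li=∅ lo=∅
  n2 li={g} lo={v}
  n3 li={v} lo={v}
  n4 li={v} lo={g,v}
  n5 li={v} lo=∅

Conflict graph:
  d: {v}
  g: {r,v}
  m: ∅
  r: {g,v}
  v: {d,g,r}

Registers:
  clique {g,r,v} ⇒ need ≥ 3
  assign d→r1 g→r1 m→r0 r→r2 v→r0 — no edge inside a register ⇒ χ ≤ 3
  χ = 3

Answer: 3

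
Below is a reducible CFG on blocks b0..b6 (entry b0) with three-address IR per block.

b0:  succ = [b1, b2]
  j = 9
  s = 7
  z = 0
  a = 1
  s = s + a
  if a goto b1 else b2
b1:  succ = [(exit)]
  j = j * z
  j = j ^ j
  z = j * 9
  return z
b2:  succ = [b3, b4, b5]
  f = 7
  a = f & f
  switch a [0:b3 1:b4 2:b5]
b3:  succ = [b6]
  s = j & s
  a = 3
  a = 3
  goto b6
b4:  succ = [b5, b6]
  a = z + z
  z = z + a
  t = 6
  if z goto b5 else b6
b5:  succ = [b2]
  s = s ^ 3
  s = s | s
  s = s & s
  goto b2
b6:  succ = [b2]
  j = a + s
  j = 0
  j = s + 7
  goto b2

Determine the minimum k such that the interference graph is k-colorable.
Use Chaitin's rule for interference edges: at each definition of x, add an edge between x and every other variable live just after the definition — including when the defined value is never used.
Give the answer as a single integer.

Block summaries:
  b0: {a,j,s,z} / ∅
  b1: {j,z} / {j,z}
  b2: {a,f} / ∅
  b3: {a,s} / {j,s}
  b4: {a,t,z} / {z}
  b5: {s} / {s}
  b6: {j} / {a,s}

Liveness:
  live b0: ∅→{j,s,z}
  live b1: {j,z}→∅
  live b2: {j,s,z}→{j,s,z}
  live b3: {j,s,z}→{a,s,z}
  live b4: {j,s,z}→{a,j,s,z}
  live b5: {j,s,z}→{j,s,z}
  live b6: {a,s,z}→{j,s,z}

Interfere edges:
  a↔{j,s,t,z}
  f↔{j,s,z}
  j↔{a,f,s,t,z}
  s↔{a,f,j,t,z}
  t↔{a,j,s,z}
  z↔{a,f,j,s,t}

Colouring:
  lower bound: {a,j,s,t,z} mutually conflict ⇒ χ ≥ 5
  assign a→c3 f→c3 j→c0 s→c1 t→c4 z→c2 — no edge inside a register ⇒ χ ≤ 5
  χ = 5

Answer: 5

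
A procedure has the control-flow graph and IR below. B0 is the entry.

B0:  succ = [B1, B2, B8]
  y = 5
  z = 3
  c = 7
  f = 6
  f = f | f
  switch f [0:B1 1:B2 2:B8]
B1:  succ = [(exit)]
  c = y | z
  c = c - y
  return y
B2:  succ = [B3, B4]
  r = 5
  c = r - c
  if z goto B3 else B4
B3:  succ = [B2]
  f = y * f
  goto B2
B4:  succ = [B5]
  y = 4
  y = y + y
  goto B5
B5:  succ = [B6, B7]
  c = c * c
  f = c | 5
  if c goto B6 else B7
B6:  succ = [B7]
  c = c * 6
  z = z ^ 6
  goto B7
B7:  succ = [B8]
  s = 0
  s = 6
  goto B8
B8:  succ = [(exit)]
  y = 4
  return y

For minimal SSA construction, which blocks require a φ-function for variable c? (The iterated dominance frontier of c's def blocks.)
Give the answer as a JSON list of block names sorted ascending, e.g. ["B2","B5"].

idom tree: B1←B0 B2←B0 B3←B2 B4←B2 B5←B4 B6←B5 B7←B5 B8←B0
Dom∩ at merges:
  B2: preds {B0,B3}: {B0} ∩ {B0,B2,B3} = {B0}; idom=B0
  B7: preds {B5,B6}: {B0,B2,B4,B5} ∩ {B0,B2,B4,B5,B6} = {B0,B2,B4,B5}; idom=B5
  B8: preds {B0,B7}: {B0} ∩ {B0,B2,B4,B5,B7} = {B0}; idom=B0

DF walk-up:
  join B2 pred B0: · stop@B0
  join B2 pred B3: B3→B2 stop@B0
  join B7 pred B5: · stop@B5
  join B7 pred B6: B6 stop@B5
  join B8 pred B0: · stop@B0
  join B8 pred B7: B7→B5→B4→B2 stop@B0
  B0: DF=∅
  B1: DF=∅
  B2: DF={B2,B8}
  B3: DF={B2}
  B4: DF={B8}
  B5: DF={B8}
  B6: DF={B7}
  B7: DF={B8}
  B8: DF=∅

φ for c: defs {B0,B1,B2,B5,B6}
  DF⁺ = {B2,B7,B8}

Answer: ["B2", "B7", "B8"]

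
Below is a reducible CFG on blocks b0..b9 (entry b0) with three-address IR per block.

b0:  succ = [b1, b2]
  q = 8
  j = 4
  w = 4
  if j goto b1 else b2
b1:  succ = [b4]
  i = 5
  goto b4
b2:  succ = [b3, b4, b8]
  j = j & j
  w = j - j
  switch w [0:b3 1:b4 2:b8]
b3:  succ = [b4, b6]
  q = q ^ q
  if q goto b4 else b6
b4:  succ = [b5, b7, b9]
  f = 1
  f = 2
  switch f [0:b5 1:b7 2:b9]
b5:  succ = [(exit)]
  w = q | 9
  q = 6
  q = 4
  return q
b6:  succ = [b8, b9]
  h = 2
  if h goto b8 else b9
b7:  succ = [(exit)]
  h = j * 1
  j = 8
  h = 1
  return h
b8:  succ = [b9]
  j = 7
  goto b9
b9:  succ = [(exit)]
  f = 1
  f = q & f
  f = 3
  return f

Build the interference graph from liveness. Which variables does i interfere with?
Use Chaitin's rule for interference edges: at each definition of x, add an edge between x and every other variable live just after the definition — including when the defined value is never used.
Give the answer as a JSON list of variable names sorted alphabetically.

Answer: ["j", "q"]

Analysis:
Per-block:
  b0: {j,q,w} / ∅
  b1: {i} / ∅
  b2: {j,w} / {j}
  b3: {q} / {q}
  b4: {f} / ∅
  b5: {q,w} / {q}
  b6: {h} / ∅
  b7: {h,j} / {j}
  b8: {j} / ∅
  b9: {f} / {q}

Liveness:
  b0: in=∅ out={j,q}
  b1: in={j,q} out={j,q}
  b2: in={j,q} out={j,q}
  b3: in={j,q} out={j,q}
  b4: in={j,q} out={j,q}
  b5: in={q} out=∅
  b6: in={q} out={q}
  b7: in={j} out=∅
  b8: in={q} out={q}
  b9: in={q} out=∅

Interference:
  f — {j,q}
  h — {q}
  i — {j,q}
  j — {f,i,q,w}
  q — {f,h,i,j,w}
  w — {j,q}

N(i) = ["j", "q"]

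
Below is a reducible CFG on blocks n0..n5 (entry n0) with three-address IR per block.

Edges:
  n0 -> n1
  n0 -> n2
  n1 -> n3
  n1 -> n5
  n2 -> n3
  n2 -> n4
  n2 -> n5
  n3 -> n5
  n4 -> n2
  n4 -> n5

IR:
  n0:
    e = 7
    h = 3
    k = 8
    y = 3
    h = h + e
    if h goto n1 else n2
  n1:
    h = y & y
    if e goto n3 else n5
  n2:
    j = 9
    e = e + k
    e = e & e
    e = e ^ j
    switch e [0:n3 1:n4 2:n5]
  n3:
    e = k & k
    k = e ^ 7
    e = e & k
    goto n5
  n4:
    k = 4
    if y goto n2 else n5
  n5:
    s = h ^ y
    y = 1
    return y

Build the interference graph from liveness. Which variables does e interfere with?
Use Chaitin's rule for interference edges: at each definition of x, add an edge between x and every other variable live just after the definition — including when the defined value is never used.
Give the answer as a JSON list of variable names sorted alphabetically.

Block summaries:
  n0: {e,h,k,y} / ∅
  n1: {h} / {e,y}
  n2: {e,j} / {e,k}
  n3: {e,k} / {k}
  n4: {k} / {y}
  n5: {s,y} / {h,y}

Live sets:
  live n0: ∅→{e,h,k,y}
  live n1: {e,k,y}→{h,k,y}
  live n2: {e,h,k,y}→{e,h,k,y}
  live n3: {h,k,y}→{h,y}
  live n4: {e,h,y}→{e,h,k,y}
  live n5: {h,y}→∅

Conflict graph:
  e↔{h,j,k,y}
  h↔{e,j,k,y}
  j↔{e,h,k,y}
  k↔{e,h,j,y}
  s↔∅
  y↔{e,h,j,k}

N(e) = ["h", "j", "k", "y"]

Answer: ["h", "j", "k", "y"]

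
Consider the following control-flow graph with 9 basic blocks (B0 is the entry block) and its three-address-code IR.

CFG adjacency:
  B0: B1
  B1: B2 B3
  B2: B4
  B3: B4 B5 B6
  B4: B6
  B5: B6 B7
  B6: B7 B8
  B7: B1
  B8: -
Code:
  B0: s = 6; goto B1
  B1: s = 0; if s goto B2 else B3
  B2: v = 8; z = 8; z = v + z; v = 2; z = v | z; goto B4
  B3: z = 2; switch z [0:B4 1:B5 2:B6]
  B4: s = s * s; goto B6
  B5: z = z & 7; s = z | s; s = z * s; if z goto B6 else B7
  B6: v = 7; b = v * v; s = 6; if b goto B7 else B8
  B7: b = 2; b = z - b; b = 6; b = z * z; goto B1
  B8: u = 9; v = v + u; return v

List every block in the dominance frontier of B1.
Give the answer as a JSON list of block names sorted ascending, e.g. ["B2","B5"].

idom tree: B1←B0 B2←B1 B3←B1 B4←B1 B5←B3 B6←B1 B7←B1 B8←B6
Dom∩ at merges:
  B1: preds {B0,B7}: {B0} ∩ {B0,B1,B7} = {B0}; idom=B0
  B4: preds {B2,B3}: {B0,B1,B2} ∩ {B0,B1,B3} = {B0,B1}; idom=B1
  B6: preds {B3,B4,B5}: {B0,B1,B3} ∩ {B0,B1,B4} ∩ {B0,B1,B3,B5} = {B0,B1}; idom=B1
  B7: preds {B5,B6}: {B0,B1,B3,B5} ∩ {B0,B1,B6} = {B0,B1}; idom=B1

DF derivation:
  B1←B0: walk · to B0
  B1←B7: walk B7→B1 to B0
  B4←B2: walk B2 to B1
  B4←B3: walk B3 to B1
  B6←B3: walk B3 to B1
  B6←B4: walk B4 to B1
  B6←B5: walk B5→B3 to B1
  B7←B5: walk B5→B3 to B1
  B7←B6: walk B6 to B1
  B0: DF=∅
  B1: DF={B1}
  B2: DF={B4}
  B3: DF={B4,B6,B7}
  B4: DF={B6}
  B5: DF={B6,B7}
  B6: DF={B7}
  B7: DF={B1}
  B8: DF=∅

DF(B1) = ["B1"]

Answer: ["B1"]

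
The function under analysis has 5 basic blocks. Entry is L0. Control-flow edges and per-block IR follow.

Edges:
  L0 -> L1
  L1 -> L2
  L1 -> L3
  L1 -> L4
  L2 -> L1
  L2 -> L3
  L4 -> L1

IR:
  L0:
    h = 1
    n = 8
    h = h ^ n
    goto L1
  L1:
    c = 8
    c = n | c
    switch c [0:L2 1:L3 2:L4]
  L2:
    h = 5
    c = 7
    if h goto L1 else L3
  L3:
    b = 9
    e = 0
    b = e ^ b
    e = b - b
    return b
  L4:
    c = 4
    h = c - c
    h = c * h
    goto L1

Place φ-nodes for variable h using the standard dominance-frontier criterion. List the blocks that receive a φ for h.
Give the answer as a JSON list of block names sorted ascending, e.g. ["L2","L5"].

Answer: ["L1", "L3"]

Derivation:
idom tree: L1←L0 L2←L1 L3←L1 L4←L1
Join-block Dom:
  L1: preds {L0,L2,L4}: {L0} ∩ {L0,L1,L2} ∩ {L0,L1,L4} = {L0}; idom=L0
  L3: preds {L1,L2}: {L0,L1} ∩ {L0,L1,L2} = {L0,L1}; idom=L1

Frontier:
  join L1 pred L0: · stop@L0
  join L1 pred L2: L2→L1 stop@L0
  join L1 pred L4: L4→L1 stop@L0
  join L3 pred L1: · stop@L1
  join L3 pred L2: L2 stop@L1
  L0 → ∅
  L1 → {L1}
  L2 → {L1,L3}
  L3 → ∅
  L4 → {L1}

φ for h: defs {L0,L2,L4}
  DF⁺ = {L1,L3}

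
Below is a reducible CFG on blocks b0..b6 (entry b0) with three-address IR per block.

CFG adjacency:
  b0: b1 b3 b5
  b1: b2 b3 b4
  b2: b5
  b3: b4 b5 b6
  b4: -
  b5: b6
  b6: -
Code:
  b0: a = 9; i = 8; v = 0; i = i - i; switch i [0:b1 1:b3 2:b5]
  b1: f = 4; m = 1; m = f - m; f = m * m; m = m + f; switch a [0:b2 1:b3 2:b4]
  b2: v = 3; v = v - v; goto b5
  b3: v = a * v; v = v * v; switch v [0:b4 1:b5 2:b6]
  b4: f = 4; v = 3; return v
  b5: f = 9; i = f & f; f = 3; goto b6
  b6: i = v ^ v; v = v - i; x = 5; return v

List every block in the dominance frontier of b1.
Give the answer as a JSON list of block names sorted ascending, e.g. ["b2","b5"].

Answer: ["b3", "b4", "b5"]

Working:
idom tree: b1←b0 b2←b1 b3←b0 b4←b0 b5←b0 b6←b0
Join-block Dom:
  b3: preds {b0,b1}: {b0} ∩ {b0,b1} = {b0}; idom=b0
  b4: preds {b1,b3}: {b0,b1} ∩ {b0,b3} = {b0}; idom=b0
  b5: preds {b0,b2,b3}: {b0} ∩ {b0,b1,b2} ∩ {b0,b3} = {b0}; idom=b0
  b6: preds {b3,b5}: {b0,b3} ∩ {b0,b5} = {b0}; idom=b0

Frontier:
  join b3 pred b0: · stop@b0
  join b3 pred b1: b1 stop@b0
  join b4 pred b1: b1 stop@b0
  join b4 pred b3: b3 stop@b0
  join b5 pred b0: · stop@b0
  join b5 pred b2: b2→b1 stop@b0
  join b5 pred b3: b3 stop@b0
  join b6 pred b3: b3 stop@b0
  join b6 pred b5: b5 stop@b0
  b0: DF=∅
  b1: DF={b3,b4,b5}
  b2: DF={b5}
  b3: DF={b4,b5,b6}
  b4: DF=∅
  b5: DF={b6}
  b6: DF=∅

DF(b1) = ["b3", "b4", "b5"]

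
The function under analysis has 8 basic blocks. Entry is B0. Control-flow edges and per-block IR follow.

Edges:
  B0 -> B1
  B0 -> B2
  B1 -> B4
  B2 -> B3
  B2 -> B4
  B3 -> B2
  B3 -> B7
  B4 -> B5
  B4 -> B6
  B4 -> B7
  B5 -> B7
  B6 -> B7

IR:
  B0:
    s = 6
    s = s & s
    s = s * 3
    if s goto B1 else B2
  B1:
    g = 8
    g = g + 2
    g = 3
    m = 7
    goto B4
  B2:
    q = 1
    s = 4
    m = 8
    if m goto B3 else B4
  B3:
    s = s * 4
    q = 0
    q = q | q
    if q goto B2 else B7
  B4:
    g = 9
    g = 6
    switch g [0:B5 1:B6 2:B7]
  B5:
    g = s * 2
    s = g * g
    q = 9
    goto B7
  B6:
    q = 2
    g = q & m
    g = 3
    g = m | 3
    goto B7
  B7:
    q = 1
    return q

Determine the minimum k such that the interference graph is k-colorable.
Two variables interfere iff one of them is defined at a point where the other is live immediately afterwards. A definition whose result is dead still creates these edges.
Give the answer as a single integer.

Per-block:
  B0: def={s} ue=∅
  B1: def={g,m} ue=∅
  B2: def={m,q,s} ue=∅
  B3: def={q,s} ue={s}
  B4: def={g} ue=∅
  B5: def={g,q,s} ue={s}
  B6: def={g,q} ue={m}
  B7: def={q} ue=∅

Liveness:
  B0 li=∅ lo={s}
  B1 li={s} lo={m,s}
  B2 li=∅ lo={m,s}
  B3 li={s} lo=∅
  B4 li={m,s} lo={m,s}
  B5 li={s} lo=∅
  B6 li={m} lo=∅
  B7 li=∅ lo=∅

Conflict graph:
  g: {m,s}
  m: {g,q,s}
  q: {m}
  s: {g,m}

Registers:
  lower bound: {g,m,s} mutually conflict ⇒ χ ≥ 3
  3-colouring: R0={m}  R1={g,q}  R2={s}
  χ = 3

Answer: 3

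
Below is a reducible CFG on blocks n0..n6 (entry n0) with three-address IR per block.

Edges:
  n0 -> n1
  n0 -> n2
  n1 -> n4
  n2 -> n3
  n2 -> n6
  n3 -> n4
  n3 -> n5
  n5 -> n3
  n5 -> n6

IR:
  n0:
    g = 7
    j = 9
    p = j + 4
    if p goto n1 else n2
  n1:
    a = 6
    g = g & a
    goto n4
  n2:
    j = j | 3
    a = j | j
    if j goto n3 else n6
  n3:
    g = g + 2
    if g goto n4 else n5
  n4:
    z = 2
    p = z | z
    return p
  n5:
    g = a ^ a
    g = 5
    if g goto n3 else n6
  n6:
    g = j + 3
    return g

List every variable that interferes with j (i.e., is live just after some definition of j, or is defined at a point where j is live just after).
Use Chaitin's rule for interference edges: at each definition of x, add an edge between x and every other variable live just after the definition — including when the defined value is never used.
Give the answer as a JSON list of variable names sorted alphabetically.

Answer: ["a", "g", "p"]

Analysis:
def/use:
  n0: def={g,j,p} ue=∅
  n1: def={a,g} ue={g}
  n2: def={a,j} ue={j}
  n3: def={g} ue={g}
  n4: def={p,z} ue=∅
  n5: def={g} ue={a}
  n6: def={g} ue={j}

Liveness:
  live n0: ∅→{g,j}
  live n1: {g}→∅
  live n2: {g,j}→{a,g,j}
  live n3: {a,g,j}→{a,j}
  live n4: ∅→∅
  live n5: {a,j}→{a,g,j}
  live n6: {j}→∅

Interfere edges:
  a — {g,j}
  g — {a,j,p}
  j — {a,g,p}
  p — {g,j}
  z — ∅

N(j) = ["a", "g", "p"]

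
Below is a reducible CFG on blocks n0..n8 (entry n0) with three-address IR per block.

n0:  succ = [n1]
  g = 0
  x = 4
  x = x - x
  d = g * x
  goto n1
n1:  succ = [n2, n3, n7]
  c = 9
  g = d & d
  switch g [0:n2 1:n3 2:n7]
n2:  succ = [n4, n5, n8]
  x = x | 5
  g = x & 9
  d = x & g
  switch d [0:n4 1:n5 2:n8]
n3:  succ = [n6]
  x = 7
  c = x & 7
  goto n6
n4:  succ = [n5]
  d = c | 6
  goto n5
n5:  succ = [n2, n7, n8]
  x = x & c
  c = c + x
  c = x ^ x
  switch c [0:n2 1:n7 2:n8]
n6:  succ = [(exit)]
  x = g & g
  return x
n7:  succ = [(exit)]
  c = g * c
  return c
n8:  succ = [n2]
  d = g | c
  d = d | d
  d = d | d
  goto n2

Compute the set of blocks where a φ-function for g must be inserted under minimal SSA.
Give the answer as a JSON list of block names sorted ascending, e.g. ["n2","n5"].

idom tree: n1←n0 n2←n1 n3←n1 n4←n2 n5←n2 n6←n3 n7←n1 n8←n2
Dom at joins:
  n2: preds {n1,n5,n8}: {n0,n1} ∩ {n0,n1,n2,n5} ∩ {n0,n1,n2,n8} = {n0,n1}; idom=n1
  n5: preds {n2,n4}: {n0,n1,n2} ∩ {n0,n1,n2,n4} = {n0,n1,n2}; idom=n2
  n7: preds {n1,n5}: {n0,n1} ∩ {n0,n1,n2,n5} = {n0,n1}; idom=n1
  n8: preds {n2,n5}: {n0,n1,n2} ∩ {n0,n1,n2,n5} = {n0,n1,n2}; idom=n2

Frontier:
  n2←n1: walk · to n1
  n2←n5: walk n5→n2 to n1
  n2←n8: walk n8→n2 to n1
  n5←n2: walk · to n2
  n5←n4: walk n4 to n2
  n7←n1: walk · to n1
  n7←n5: walk n5→n2 to n1
  n8←n2: walk · to n2
  n8←n5: walk n5 to n2
  n0: DF=∅
  n1: DF=∅
  n2: DF={n2,n7}
  n3: DF=∅
  n4: DF={n5}
  n5: DF={n2,n7,n8}
  n6: DF=∅
  n7: DF=∅
  n8: DF={n2}

φ for g: defs {n0,n1,n2}
  DF⁺ = {n2,n7}

Answer: ["n2", "n7"]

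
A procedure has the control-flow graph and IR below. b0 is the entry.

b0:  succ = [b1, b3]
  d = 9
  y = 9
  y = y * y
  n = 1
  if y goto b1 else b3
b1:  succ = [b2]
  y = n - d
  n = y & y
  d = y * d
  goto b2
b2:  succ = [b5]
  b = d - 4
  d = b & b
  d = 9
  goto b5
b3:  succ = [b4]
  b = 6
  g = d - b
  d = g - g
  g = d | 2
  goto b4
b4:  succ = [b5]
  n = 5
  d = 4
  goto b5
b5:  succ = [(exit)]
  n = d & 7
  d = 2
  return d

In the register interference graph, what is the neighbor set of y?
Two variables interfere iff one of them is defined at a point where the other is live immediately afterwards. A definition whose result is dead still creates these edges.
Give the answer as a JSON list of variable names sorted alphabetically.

Answer: ["d", "n"]

Derivation:
Block summaries:
  b0: {d,n,y} / ∅
  b1: {d,n,y} / {d,n}
  b2: {b,d} / {d}
  b3: {b,d,g} / {d}
  b4: {d,n} / ∅
  b5: {d,n} / {d}

Liveness:
  live b0: ∅→{d,n}
  live b1: {d,n}→{d}
  live b2: {d}→{d}
  live b3: {d}→∅
  live b4: ∅→{d}
  live b5: {d}→∅

Interfere edges:
  b — {d}
  d — {b,n,y}
  g — ∅
  n — {d,y}
  y — {d,n}

N(y) = ["d", "n"]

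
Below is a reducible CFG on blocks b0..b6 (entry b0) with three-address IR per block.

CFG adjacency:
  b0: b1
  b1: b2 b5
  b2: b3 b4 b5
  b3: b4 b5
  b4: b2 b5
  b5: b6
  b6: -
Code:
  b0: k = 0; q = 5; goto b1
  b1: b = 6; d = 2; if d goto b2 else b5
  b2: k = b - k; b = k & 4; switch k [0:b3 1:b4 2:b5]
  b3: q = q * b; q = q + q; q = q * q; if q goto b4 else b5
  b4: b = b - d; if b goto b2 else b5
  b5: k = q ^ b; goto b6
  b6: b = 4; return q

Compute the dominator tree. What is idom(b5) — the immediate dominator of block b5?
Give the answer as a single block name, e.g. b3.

Answer: b1

Derivation:
idom tree: b1←b0 b2←b1 b3←b2 b4←b2 b5←b1 b6←b5
Join-block Dom:
  b2: preds {b1,b4}: {b0,b1} ∩ {b0,b1,b2,b4} = {b0,b1}; idom=b1
  b4: preds {b2,b3}: {b0,b1,b2} ∩ {b0,b1,b2,b3} = {b0,b1,b2}; idom=b2
  b5: preds {b1,b2,b3,b4}: {b0,b1} ∩ {b0,b1,b2} ∩ {b0,b1,b2,b3} ∩ {b0,b1,b2,b4} = {b0,b1}; idom=b1

idom(b5) = b1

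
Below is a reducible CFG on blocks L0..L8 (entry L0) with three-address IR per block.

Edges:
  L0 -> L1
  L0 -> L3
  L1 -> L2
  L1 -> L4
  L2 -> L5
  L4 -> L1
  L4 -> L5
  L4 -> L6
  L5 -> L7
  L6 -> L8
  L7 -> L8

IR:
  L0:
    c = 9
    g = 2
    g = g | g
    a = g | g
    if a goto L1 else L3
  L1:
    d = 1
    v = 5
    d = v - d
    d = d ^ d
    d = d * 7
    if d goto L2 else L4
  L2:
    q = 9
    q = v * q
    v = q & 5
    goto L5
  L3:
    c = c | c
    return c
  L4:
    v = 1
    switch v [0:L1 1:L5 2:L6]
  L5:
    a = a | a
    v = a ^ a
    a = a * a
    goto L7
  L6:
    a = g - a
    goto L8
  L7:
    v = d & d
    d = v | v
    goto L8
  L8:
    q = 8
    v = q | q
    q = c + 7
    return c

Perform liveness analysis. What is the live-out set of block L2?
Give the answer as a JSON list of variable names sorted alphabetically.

Answer: ["a", "c", "d"]

Derivation:
Block summaries:
  L0: {a,c,g} / ∅
  L1: {d,v} / ∅
  L2: {q,v} / {v}
  L3: {c} / {c}
  L4: {v} / ∅
  L5: {a,v} / {a}
  L6: {a} / {a,g}
  L7: {d,v} / {d}
  L8: {q,v} / {c}

Backward fixpoint:
  L0 li=∅ lo={a,c,g}
  L1 li={a,c,g} lo={a,c,d,g,v}
  L2 li={a,c,d,v} lo={a,c,d}
  L3 li={c} lo=∅
  L4 li={a,c,d,g} lo={a,c,d,g}
  L5 li={a,c,d} lo={c,d}
  L6 li={a,c,g} lo={c}
  L7 li={c,d} lo={c}
  L8 li={c} lo=∅

live-out(L2) = ["a", "c", "d"]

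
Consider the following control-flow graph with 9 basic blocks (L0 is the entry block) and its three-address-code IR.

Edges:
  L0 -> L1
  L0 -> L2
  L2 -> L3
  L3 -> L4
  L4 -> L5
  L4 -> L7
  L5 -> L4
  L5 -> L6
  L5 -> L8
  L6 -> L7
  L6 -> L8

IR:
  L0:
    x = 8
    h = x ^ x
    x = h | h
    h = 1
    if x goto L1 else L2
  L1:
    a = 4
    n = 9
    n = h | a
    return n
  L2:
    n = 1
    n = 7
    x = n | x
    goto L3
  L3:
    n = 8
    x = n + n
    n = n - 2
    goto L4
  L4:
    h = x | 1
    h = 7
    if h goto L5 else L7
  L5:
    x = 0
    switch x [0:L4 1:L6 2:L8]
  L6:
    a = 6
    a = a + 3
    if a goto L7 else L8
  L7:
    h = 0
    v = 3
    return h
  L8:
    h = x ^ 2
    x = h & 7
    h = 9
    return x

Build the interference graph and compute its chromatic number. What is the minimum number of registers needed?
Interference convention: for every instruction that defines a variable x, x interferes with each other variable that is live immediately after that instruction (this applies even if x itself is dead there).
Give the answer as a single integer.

def/use:
  L0: def={h,x} ue=∅
  L1: def={a,n} ue={h}
  L2: def={n,x} ue={x}
  L3: def={n,x} ue=∅
  L4: def={h} ue={x}
  L5: def={x} ue=∅
  L6: def={a} ue=∅
  L7: def={h,v} ue=∅
  L8: def={h,x} ue={x}

Live sets:
  live L0: ∅→{h,x}
  live L1: {h}→∅
  live L2: {x}→∅
  live L3: ∅→{x}
  live L4: {x}→∅
  live L5: ∅→{x}
  live L6: {x}→{x}
  live L7: ∅→∅
  live L8: {x}→∅

Interfere edges:
  a↔{h,n,x}
  h↔{a,n,v,x}
  n↔{a,h,x}
  v↔{h}
  x↔{a,h,n}

Registers:
  clique {a,h,n,x} ⇒ need ≥ 4
  4-colouring: c0={h}  c1={a,v}  c2={n}  c3={x}
  χ = 4

Answer: 4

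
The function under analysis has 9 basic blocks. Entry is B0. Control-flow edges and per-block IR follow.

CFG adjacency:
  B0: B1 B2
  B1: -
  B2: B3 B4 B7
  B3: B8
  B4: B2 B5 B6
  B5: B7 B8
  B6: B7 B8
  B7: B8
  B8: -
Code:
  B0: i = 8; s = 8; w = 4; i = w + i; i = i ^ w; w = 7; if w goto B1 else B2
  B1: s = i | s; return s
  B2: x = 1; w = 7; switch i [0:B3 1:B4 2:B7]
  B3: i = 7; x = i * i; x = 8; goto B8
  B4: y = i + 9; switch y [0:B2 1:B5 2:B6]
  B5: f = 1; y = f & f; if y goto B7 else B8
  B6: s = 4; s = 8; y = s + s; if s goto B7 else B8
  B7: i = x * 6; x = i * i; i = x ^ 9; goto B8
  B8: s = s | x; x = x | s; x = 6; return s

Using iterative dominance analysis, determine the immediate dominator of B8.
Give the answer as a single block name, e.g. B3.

Answer: B2

Derivation:
idom tree: B1←B0 B2←B0 B3←B2 B4←B2 B5←B4 B6←B4 B7←B2 B8←B2
Dom at joins:
  B2: preds {B0,B4}: {B0} ∩ {B0,B2,B4} = {B0}; idom=B0
  B7: preds {B2,B5,B6}: {B0,B2} ∩ {B0,B2,B4,B5} ∩ {B0,B2,B4,B6} = {B0,B2}; idom=B2
  B8: preds {B3,B5,B6,B7}: {B0,B2,B3} ∩ {B0,B2,B4,B5} ∩ {B0,B2,B4,B6} ∩ {B0,B2,B7} = {B0,B2}; idom=B2

idom(B8) = B2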